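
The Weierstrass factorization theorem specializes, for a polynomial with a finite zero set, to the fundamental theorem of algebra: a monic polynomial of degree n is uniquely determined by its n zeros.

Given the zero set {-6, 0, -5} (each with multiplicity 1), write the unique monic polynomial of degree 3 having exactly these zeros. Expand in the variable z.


The polynomial is p(z) = ∏_{α ∈ S} (z − α), where S = {-6, 0, -5}.
Expanding the product yields: p(z) = z^3 + 11·z^2 + 30·z.
The resulting polynomial has degree 3 and real coefficients as required.

p(z) = z^3 + 11·z^2 + 30·z.


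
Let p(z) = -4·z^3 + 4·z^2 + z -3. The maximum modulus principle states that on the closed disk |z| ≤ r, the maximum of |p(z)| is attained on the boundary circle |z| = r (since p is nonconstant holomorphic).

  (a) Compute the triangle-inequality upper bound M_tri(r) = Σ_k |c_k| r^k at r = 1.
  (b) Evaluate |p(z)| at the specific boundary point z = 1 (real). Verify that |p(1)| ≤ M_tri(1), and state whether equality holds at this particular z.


Coefficients: c_0 = -3, c_1 = 1, c_2 = 4, c_3 = -4. Radius r = 1.
Part (a). Triangle bound: M_tri(r) = Σ_k |c_k| r^k
  = |-3|·1^0 + |1|·1^1 + |4|·1^2 + |-4|·1^3
  = 3 + 1 + 4 + 4 = 12.
This bounds M(r) := max_{|z|=r} |p(z)| from above; equality holds iff all terms c_k z^k can be made to align in phase at a single z on |z|=r.
Part (b). At z = 1 (real, on the circle |z| = r):
  p(1) = (-3)·1^0 + (1)·1^1 + (4)·1^2 + (-4)·1^3 = -2.
  |p(1)| = 2.
Check: |p(1)| = 2 ≤ 12 = M_tri(1). ✓ Equality does not hold at z = 1 (the coefficients have mixed signs, so the terms do not all align in phase there).

M_tri(1) = 12; |p(1)| = 2; equality at z=1: no.


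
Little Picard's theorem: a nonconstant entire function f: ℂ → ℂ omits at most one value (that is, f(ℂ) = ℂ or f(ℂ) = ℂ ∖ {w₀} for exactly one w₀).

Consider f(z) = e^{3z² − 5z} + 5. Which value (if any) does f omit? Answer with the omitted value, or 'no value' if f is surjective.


Little Picard bounds the complement of f(ℂ) to at most one point.
The exponent g(z) = 3z² − 5z is a nonconstant polynomial, hence surjective onto ℂ. So e^{g(z)} takes every value in {e^w : w ∈ ℂ} = ℂ ∖ {0}. Adding 5 shifts the range to ℂ ∖ {5}. f omits exactly 5.

Omitted value: 5.


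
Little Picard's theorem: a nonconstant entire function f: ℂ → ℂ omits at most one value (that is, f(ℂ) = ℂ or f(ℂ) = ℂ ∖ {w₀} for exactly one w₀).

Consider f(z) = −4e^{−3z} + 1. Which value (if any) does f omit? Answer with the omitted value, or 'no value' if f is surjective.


Little Picard bounds the complement of f(ℂ) to at most one point.
e^{−3z} is never zero on ℂ, so -4·e^{−3z} takes every value in ℂ ∖ {0}. Adding 1 shifts the range to ℂ ∖ {1}. Thus f omits exactly the value 1.

Omitted value: 1.


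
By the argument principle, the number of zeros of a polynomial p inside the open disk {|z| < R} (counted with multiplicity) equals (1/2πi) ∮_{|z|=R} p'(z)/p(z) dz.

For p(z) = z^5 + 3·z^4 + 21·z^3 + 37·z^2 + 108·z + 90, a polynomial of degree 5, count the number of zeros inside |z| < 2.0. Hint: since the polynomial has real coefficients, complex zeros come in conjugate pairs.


The zeros of p are: (-1 + 3i), (-1 - 3i), -1, (0 + 3i), (0 - 3i).
Their magnitudes are: 3.162, 3.162, 1, 3, 3.
Zeros with |z| < R = 2.0: -1.
Count = 1.
By the argument principle, (1/2πi) ∮_{|z|=R} p'(z)/p(z) dz equals exactly this count.

Number of zeros inside |z| < 2.0: 1.


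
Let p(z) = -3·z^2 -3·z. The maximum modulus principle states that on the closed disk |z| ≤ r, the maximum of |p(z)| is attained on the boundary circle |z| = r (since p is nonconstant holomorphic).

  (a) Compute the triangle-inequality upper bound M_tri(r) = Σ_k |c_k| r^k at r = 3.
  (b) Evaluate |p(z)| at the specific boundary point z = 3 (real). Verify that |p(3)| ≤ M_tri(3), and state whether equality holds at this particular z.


Coefficients: c_0 = 0, c_1 = -3, c_2 = -3. Radius r = 3.
Part (a). Triangle bound: M_tri(r) = Σ_k |c_k| r^k
  = |0|·3^0 + |-3|·3^1 + |-3|·3^2
  = 0 + 9 + 27 = 36.
This bounds M(r) := max_{|z|=r} |p(z)| from above; equality holds iff all terms c_k z^k can be made to align in phase at a single z on |z|=r.
Part (b). At z = 3 (real, on the circle |z| = r):
  p(3) = (0)·3^0 + (-3)·3^1 + (-3)·3^2 = -36.
  |p(3)| = 36.
Since all nonzero coefficients share the same sign, |p(3)| = 36 = M_tri(3); the triangle bound is attained at z = 3, so in fact M(r) = 36.

M_tri(3) = 36; |p(3)| = 36; equality at z=3: yes.


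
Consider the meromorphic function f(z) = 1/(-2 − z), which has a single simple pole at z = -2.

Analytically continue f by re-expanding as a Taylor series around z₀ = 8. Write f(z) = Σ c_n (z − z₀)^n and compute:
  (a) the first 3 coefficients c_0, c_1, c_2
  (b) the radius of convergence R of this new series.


Let w = z − z₀, so z = z₀ + w.
Then -2 − z = -2 − (z₀ + w) = (-2 − z₀) − w = -10 − w.
f(z) = 1/(-10 − w) = (1/(-10)) · 1/(1 − w/(-10)) = Σ_{n≥0} w^n / (-10)^(n+1).
So c_n = 1/(-10)^(n+1):
  c_0 = 1/(-10)^1 = -1/10.
  c_1 = 1/(-10)^2 = 1/100.
  c_2 = 1/(-10)^3 = -1/1000.
The series is valid for |w/d| < 1, i.e. |z − z₀| < |d|.
Radius of convergence: R = |-2 − z₀| = |-10| = 10 (distance from z₀ to the singularity z = -2).

c_0 = -1/10, c_1 = 1/100, c_2 = -1/1000; R = 10.


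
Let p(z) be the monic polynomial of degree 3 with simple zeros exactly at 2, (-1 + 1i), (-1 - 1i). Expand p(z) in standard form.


The polynomial is p(z) = ∏_{α ∈ S} (z − α), where S = {2, (-1 + 1i), (-1 - 1i)}.
Expanding the product yields: p(z) = z^3 -2·z -4.
Note conjugate pairs combine to real quadratics: (z − (-1+1i))(z − (-1−1i)) = z² + 2z + 2.
The resulting polynomial has degree 3 and real coefficients as required.

p(z) = z^3 -2·z -4.


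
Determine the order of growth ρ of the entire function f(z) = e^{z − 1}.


|e^{z − 1}| = e^{Re(1·z) + -1} ≤ e^{1|z|^1 + -1} = e^{1r^1 + -1} on |z| = r, so ρ ≤ 1. Choosing z on |z|=r so that 1·z is real positive (always possible by picking arg z appropriately) gives |f(z)| = e^{1r^1 + -1}, matching the bound. The additive constant -1 does not affect log log M(r) ~ 1·log r. Hence ρ = 1.
Therefore ρ = 1.

Order ρ = 1.


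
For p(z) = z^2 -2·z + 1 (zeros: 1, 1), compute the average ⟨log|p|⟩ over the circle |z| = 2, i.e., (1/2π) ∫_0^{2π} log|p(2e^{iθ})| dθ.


Zeros: 1, 1; r = 2.
Inside |z| < r: 1, 1. Outside (|z| ≥ r): ∅.
p(0) = 1, so log|p(0)| = log(1) = 0.0000.
Apply Jensen: I(r) = log|p(0)| + Σ_k log(r/|z_k|), summed over zeros inside |z| < r.
  log(r/|z_k|) for z_k = 1: log(2/1) = 0.6931
  log(r/|z_k|) for z_k = 1: log(2/1) = 0.6931
Sum over inside zeros: 1.3863.
I(r) = log|p(0)| + (inside sum) = 0.0000 + 1.3863 = 1.3863.
Closed form (all zeros inside, monic): I(r) = n·log(r) = 2·log(2) = 1.3863. ✓

I(r) ≈ 1.3863.


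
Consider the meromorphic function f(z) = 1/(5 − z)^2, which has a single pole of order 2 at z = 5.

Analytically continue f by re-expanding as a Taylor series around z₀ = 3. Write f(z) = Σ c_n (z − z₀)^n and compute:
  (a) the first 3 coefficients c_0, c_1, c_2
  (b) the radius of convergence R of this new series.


Let w = z − z₀, so z = z₀ + w.
Then 5 − z = 5 − (z₀ + w) = (5 − z₀) − w = 2 − w.
f(z) = 1/(2 − w)^2 = (1/(2)^2) · (1 − w/(2))^{−2}.
By the binomial series (1−u)^{−2} = Σ_{n≥0} C(n+1, 1) u^n for |u|<1, with u = w/(2):
  c_n = C(n+1, 1) / (2)^(n+2).
  c_0 = 1/(2)^2 = 1/4.
  c_1 = 2/(2)^3 = 1/4.
  c_2 = 3/(2)^4 = 3/16.
The series is valid for |w/d| < 1, i.e. |z − z₀| < |d|.
Radius of convergence: R = |5 − z₀| = |2| = 2 (distance from z₀ to the singularity z = 5).

c_0 = 1/4, c_1 = 1/4, c_2 = 3/16; R = 2.


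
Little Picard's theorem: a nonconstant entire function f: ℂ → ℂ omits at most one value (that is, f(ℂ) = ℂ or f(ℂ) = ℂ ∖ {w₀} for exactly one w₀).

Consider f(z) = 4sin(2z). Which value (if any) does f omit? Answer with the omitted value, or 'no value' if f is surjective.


Little Picard bounds the complement of f(ℂ) to at most one point.
sin is entire and surjective onto ℂ: for every w ∈ ℂ, sin(ζ) = w has a solution ζ ∈ ℂ (e.g., via the complex inverse arcsin). With ζ = 2z this gives z = ζ/(2). Then 4·sin(2z) takes every value in 4·ℂ = ℂ, and adding 0 is a bijection of ℂ. So f is surjective and omits no value. (Note: only on the real line is sin bounded by [−1, 1].)

Omitted value: no value.


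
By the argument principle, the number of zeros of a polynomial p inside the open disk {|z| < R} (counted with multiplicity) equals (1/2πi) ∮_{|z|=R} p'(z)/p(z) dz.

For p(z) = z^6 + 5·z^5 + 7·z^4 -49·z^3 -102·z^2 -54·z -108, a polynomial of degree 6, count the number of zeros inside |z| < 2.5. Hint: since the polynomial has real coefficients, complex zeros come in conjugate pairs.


The zeros of p are: 3, (-3 + 3i), (-3 - 3i), -2, (0 + 1i), (0 - 1i).
Their magnitudes are: 3, 4.243, 4.243, 2, 1, 1.
Zeros with |z| < R = 2.5: -2, (0 + 1i), (0 - 1i).
Count = 3.
By the argument principle, (1/2πi) ∮_{|z|=R} p'(z)/p(z) dz equals exactly this count.

Number of zeros inside |z| < 2.5: 3.


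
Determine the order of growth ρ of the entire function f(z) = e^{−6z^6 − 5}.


|e^{−6z^6 − 5}| = e^{Re(-6·z^6) + -5} ≤ e^{6|z|^6 + -5} = e^{6r^6 + -5} on |z| = r, so ρ ≤ 6. Choosing z on |z|=r so that -6·z^6 is real positive (always possible by picking arg z appropriately) gives |f(z)| = e^{6r^6 + -5}, matching the bound. The additive constant -5 does not affect log log M(r) ~ 6·log r. Hence ρ = 6.
Therefore ρ = 6.

Order ρ = 6.


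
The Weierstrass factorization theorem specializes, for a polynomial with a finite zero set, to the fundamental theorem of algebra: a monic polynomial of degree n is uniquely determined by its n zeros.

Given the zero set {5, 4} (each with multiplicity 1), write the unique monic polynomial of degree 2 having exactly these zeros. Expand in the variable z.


The polynomial is p(z) = ∏_{α ∈ S} (z − α), where S = {5, 4}.
Expanding the product yields: p(z) = z^2 -9·z + 20.
The resulting polynomial has degree 2 and real coefficients as required.

p(z) = z^2 -9·z + 20.


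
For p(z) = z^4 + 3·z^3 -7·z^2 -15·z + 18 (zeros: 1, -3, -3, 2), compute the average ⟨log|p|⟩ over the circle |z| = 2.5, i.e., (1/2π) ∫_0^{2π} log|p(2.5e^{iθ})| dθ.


Zeros: -3, -3, 1, 2; r = 2.5.
Inside |z| < r: 1, 2. Outside (|z| ≥ r): -3, -3.
p(0) = 18, so log|p(0)| = log(18) = 2.8904.
Apply Jensen: I(r) = log|p(0)| + Σ_k log(r/|z_k|), summed over zeros inside |z| < r.
  log(r/|z_k|) for z_k = 1: log(2.5/1) = 0.9163
  log(r/|z_k|) for z_k = 2: log(2.5/2) = 0.2231
  Outside zeros (-3, -3) contribute nothing to the Jensen sum.
Sum over inside zeros: 1.1394.
I(r) = log|p(0)| + (inside sum) = 2.8904 + 1.1394 = 4.0298.
Note: since some zeros are outside |z| ≤ r, the simplified n·log(r) form does NOT apply — only the inside zeros contribute.

I(r) ≈ 4.0298.


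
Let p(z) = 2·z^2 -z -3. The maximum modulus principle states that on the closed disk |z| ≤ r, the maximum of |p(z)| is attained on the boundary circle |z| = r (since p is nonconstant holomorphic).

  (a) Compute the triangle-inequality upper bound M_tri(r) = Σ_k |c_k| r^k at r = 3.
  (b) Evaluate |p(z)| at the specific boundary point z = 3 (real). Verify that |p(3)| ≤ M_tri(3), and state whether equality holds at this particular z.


Coefficients: c_0 = -3, c_1 = -1, c_2 = 2. Radius r = 3.
Part (a). Triangle bound: M_tri(r) = Σ_k |c_k| r^k
  = |-3|·3^0 + |-1|·3^1 + |2|·3^2
  = 3 + 3 + 18 = 24.
This bounds M(r) := max_{|z|=r} |p(z)| from above; equality holds iff all terms c_k z^k can be made to align in phase at a single z on |z|=r.
Part (b). At z = 3 (real, on the circle |z| = r):
  p(3) = (-3)·3^0 + (-1)·3^1 + (2)·3^2 = 12.
  |p(3)| = 12.
Check: |p(3)| = 12 ≤ 24 = M_tri(3). ✓ Equality does not hold at z = 3 (the coefficients have mixed signs, so the terms do not all align in phase there).

M_tri(3) = 24; |p(3)| = 12; equality at z=3: no.


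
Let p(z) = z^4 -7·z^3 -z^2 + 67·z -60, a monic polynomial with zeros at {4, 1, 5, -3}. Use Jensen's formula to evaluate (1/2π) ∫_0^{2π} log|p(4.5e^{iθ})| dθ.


Zeros: -3, 1, 4, 5; r = 4.5.
Inside |z| < r: -3, 1, 4. Outside (|z| ≥ r): 5.
p(0) = -60, so log|p(0)| = log(60) = 4.0943.
Apply Jensen: I(r) = log|p(0)| + Σ_k log(r/|z_k|), summed over zeros inside |z| < r.
  log(r/|z_k|) for z_k = 4: log(4.5/4) = 0.1178
  log(r/|z_k|) for z_k = 1: log(4.5/1) = 1.5041
  log(r/|z_k|) for z_k = -3: log(4.5/3) = 0.4055
  Outside zeros (5) contribute nothing to the Jensen sum.
Sum over inside zeros: 2.0273.
I(r) = log|p(0)| + (inside sum) = 4.0943 + 2.0273 = 6.1217.
Note: since some zeros are outside |z| ≤ r, the simplified n·log(r) form does NOT apply — only the inside zeros contribute.

I(r) ≈ 6.1217.


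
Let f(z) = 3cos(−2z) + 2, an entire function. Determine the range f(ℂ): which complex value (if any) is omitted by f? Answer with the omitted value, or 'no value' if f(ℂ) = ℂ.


Little Picard bounds the complement of f(ℂ) to at most one point.
cos is entire and surjective onto ℂ: for every w ∈ ℂ, cos(ζ) = w has a solution ζ ∈ ℂ (e.g., via the complex inverse arccos). With ζ = −2z this gives z = ζ/(-2). Then 3·cos(−2z) takes every value in 3·ℂ = ℂ, and adding 2 is a bijection of ℂ. So f is surjective and omits no value. (Note: only on the real line is cos bounded by [−1, 1].)

Omitted value: no value.


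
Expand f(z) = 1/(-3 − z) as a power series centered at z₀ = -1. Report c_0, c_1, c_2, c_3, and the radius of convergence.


Let w = z − z₀, so z = z₀ + w.
Then -3 − z = -3 − (z₀ + w) = (-3 − z₀) − w = -2 − w.
f(z) = 1/(-2 − w) = (1/(-2)) · 1/(1 − w/(-2)) = Σ_{n≥0} w^n / (-2)^(n+1).
So c_n = 1/(-2)^(n+1):
  c_0 = 1/(-2)^1 = -1/2.
  c_1 = 1/(-2)^2 = 1/4.
  c_2 = 1/(-2)^3 = -1/8.
  c_3 = 1/(-2)^4 = 1/16.
The series is valid for |w/d| < 1, i.e. |z − z₀| < |d|.
Radius of convergence: R = |-3 − z₀| = |-2| = 2 (distance from z₀ to the singularity z = -3).

c_0 = -1/2, c_1 = 1/4, c_2 = -1/8, c_3 = 1/16; R = 2.


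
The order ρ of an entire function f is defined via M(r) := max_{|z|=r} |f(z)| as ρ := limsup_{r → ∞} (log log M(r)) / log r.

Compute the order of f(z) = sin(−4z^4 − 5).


Write sin(w) = (e^{iw} ± e^{−iw})/(2 or 2i), so |sin(w)| ≤ e^{|w|}. With w = −4z^4 − 5, |w| ≤ 4r^4 + 5 on |z|=r, giving M(r) ≤ e^{4r^4 + 5} and ρ ≤ 4. For the lower bound, choose z on |z|=r with -4z^4 purely imaginary of modulus 4r^4; then |sin(−4z^4 − 5)| grows like e^{4r^4}/2, so ρ ≥ 4. Hence ρ = 4.
Therefore ρ = 4.

Order ρ = 4.


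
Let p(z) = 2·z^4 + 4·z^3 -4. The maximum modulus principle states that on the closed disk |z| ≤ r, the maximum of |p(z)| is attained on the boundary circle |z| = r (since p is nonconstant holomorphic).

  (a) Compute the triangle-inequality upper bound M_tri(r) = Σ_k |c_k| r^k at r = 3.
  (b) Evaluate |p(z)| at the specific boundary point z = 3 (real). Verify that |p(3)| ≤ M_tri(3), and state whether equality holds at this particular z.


Coefficients: c_0 = -4, c_1 = 0, c_2 = 0, c_3 = 4, c_4 = 2. Radius r = 3.
Part (a). Triangle bound: M_tri(r) = Σ_k |c_k| r^k
  = |-4|·3^0 + |0|·3^1 + |0|·3^2 + |4|·3^3 + |2|·3^4
  = 4 + 0 + 0 + 108 + 162 = 274.
This bounds M(r) := max_{|z|=r} |p(z)| from above; equality holds iff all terms c_k z^k can be made to align in phase at a single z on |z|=r.
Part (b). At z = 3 (real, on the circle |z| = r):
  p(3) = (-4)·3^0 + (0)·3^1 + (0)·3^2 + (4)·3^3 + (2)·3^4 = 266.
  |p(3)| = 266.
Check: |p(3)| = 266 ≤ 274 = M_tri(3). ✓ Equality does not hold at z = 3 (the coefficients have mixed signs, so the terms do not all align in phase there).

M_tri(3) = 274; |p(3)| = 266; equality at z=3: no.


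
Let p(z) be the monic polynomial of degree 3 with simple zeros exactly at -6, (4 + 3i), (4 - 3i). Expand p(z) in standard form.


The polynomial is p(z) = ∏_{α ∈ S} (z − α), where S = {-6, (4 + 3i), (4 - 3i)}.
Expanding the product yields: p(z) = z^3 -2·z^2 -23·z + 150.
Note conjugate pairs combine to real quadratics: (z − (4+3i))(z − (4−3i)) = z² − 8z + 25.
The resulting polynomial has degree 3 and real coefficients as required.

p(z) = z^3 -2·z^2 -23·z + 150.


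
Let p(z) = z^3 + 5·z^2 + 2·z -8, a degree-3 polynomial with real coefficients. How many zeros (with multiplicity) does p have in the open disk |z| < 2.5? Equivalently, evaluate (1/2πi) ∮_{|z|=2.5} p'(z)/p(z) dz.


The zeros of p are: -2, -4, 1.
Their magnitudes are: 2, 4, 1.
Zeros with |z| < R = 2.5: -2, 1.
Count = 2.
By the argument principle, (1/2πi) ∮_{|z|=R} p'(z)/p(z) dz equals exactly this count.

Number of zeros inside |z| < 2.5: 2.


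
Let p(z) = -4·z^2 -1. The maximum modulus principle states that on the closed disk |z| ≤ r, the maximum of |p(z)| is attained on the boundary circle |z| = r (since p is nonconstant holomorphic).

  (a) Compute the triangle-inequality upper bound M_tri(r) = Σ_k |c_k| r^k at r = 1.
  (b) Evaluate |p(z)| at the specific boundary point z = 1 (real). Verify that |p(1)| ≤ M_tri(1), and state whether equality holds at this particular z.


Coefficients: c_0 = -1, c_1 = 0, c_2 = -4. Radius r = 1.
Part (a). Triangle bound: M_tri(r) = Σ_k |c_k| r^k
  = |-1|·1^0 + |0|·1^1 + |-4|·1^2
  = 1 + 0 + 4 = 5.
This bounds M(r) := max_{|z|=r} |p(z)| from above; equality holds iff all terms c_k z^k can be made to align in phase at a single z on |z|=r.
Part (b). At z = 1 (real, on the circle |z| = r):
  p(1) = (-1)·1^0 + (0)·1^1 + (-4)·1^2 = -5.
  |p(1)| = 5.
Since all nonzero coefficients share the same sign, |p(1)| = 5 = M_tri(1); the triangle bound is attained at z = 1, so in fact M(r) = 5.

M_tri(1) = 5; |p(1)| = 5; equality at z=1: yes.


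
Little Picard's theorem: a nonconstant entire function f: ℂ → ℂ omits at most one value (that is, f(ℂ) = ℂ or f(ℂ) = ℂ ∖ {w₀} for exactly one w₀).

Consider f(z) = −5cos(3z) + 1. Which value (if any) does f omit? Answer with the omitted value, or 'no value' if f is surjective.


Little Picard bounds the complement of f(ℂ) to at most one point.
cos is entire and surjective onto ℂ: for every w ∈ ℂ, cos(ζ) = w has a solution ζ ∈ ℂ (e.g., via the complex inverse arccos). With ζ = 3z this gives z = ζ/(3). Then -5·cos(3z) takes every value in -5·ℂ = ℂ, and adding 1 is a bijection of ℂ. So f is surjective and omits no value. (Note: only on the real line is cos bounded by [−1, 1].)

Omitted value: no value.


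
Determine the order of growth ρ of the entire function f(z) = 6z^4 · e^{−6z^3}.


M(r) = max_{|z|=r} |6|·|z|^4·|e^{−6z^3}| = 6·r^4 · e^{6r^3} (the factors attain their maxima compatibly on |z|=r). Then log M(r) = log 6 + 4·log r + 6r^3, dominated by the last term, so log log M(r) ~ 3·log r. The polynomial factor 6z^4 contributes only a log r term and does not affect the order. ρ = 3.
Therefore ρ = 3.

Order ρ = 3.


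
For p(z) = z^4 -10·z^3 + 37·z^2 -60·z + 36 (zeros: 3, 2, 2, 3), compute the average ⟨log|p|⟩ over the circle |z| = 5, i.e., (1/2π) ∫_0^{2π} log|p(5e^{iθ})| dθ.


Zeros: 2, 2, 3, 3; r = 5.
Inside |z| < r: 2, 2, 3, 3. Outside (|z| ≥ r): ∅.
p(0) = 36, so log|p(0)| = log(36) = 3.5835.
Apply Jensen: I(r) = log|p(0)| + Σ_k log(r/|z_k|), summed over zeros inside |z| < r.
  log(r/|z_k|) for z_k = 3: log(5/3) = 0.5108
  log(r/|z_k|) for z_k = 2: log(5/2) = 0.9163
  log(r/|z_k|) for z_k = 2: log(5/2) = 0.9163
  log(r/|z_k|) for z_k = 3: log(5/3) = 0.5108
Sum over inside zeros: 2.8542.
I(r) = log|p(0)| + (inside sum) = 3.5835 + 2.8542 = 6.4378.
Closed form (all zeros inside, monic): I(r) = n·log(r) = 4·log(5) = 6.4378. ✓

I(r) ≈ 6.4378.


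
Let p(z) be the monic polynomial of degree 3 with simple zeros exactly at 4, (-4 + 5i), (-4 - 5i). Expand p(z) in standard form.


The polynomial is p(z) = ∏_{α ∈ S} (z − α), where S = {4, (-4 + 5i), (-4 - 5i)}.
Expanding the product yields: p(z) = z^3 + 4·z^2 + 9·z -164.
Note conjugate pairs combine to real quadratics: (z − (-4+5i))(z − (-4−5i)) = z² + 8z + 41.
The resulting polynomial has degree 3 and real coefficients as required.

p(z) = z^3 + 4·z^2 + 9·z -164.


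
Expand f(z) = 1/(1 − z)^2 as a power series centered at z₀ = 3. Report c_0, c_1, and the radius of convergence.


Let w = z − z₀, so z = z₀ + w.
Then 1 − z = 1 − (z₀ + w) = (1 − z₀) − w = -2 − w.
f(z) = 1/(-2 − w)^2 = (1/(-2)^2) · (1 − w/(-2))^{−2}.
By the binomial series (1−u)^{−2} = Σ_{n≥0} C(n+1, 1) u^n for |u|<1, with u = w/(-2):
  c_n = C(n+1, 1) / (-2)^(n+2).
  c_0 = 1/(-2)^2 = 1/4.
  c_1 = 2/(-2)^3 = -1/4.
The series is valid for |w/d| < 1, i.e. |z − z₀| < |d|.
Radius of convergence: R = |1 − z₀| = |-2| = 2 (distance from z₀ to the singularity z = 1).

c_0 = 1/4, c_1 = -1/4; R = 2.


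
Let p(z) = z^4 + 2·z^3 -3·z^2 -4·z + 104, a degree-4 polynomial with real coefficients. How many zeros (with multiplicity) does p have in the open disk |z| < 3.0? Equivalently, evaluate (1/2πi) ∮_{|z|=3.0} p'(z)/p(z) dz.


The zeros of p are: (2 + 2i), (2 - 2i), (-3 + 2i), (-3 - 2i).
Their magnitudes are: 2.828, 2.828, 3.606, 3.606.
Zeros with |z| < R = 3.0: (2 + 2i), (2 - 2i).
Count = 2.
By the argument principle, (1/2πi) ∮_{|z|=R} p'(z)/p(z) dz equals exactly this count.

Number of zeros inside |z| < 3.0: 2.


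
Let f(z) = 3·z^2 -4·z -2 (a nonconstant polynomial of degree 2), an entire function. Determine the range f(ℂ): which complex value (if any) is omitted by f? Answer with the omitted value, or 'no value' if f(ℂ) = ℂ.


Little Picard bounds the complement of f(ℂ) to at most one point.
For every w ∈ ℂ, the equation p(z) − w = 0 is a nonconstant polynomial in z and hence has at least one root by the fundamental theorem of algebra. So p is surjective onto ℂ, omitting no value.

Omitted value: no value.


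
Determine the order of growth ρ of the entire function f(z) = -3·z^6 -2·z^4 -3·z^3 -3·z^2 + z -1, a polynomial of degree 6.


|f(z)| ≤ Σ|c_k|·r^k = O(r^6) as r → ∞. Polynomial growth is O(e^{r^ε}) for every ε > 0 (since r^6/e^{r^ε} → 0), so ρ ≤ ε for all ε > 0, i.e. ρ = 0. Every nonconstant polynomial has order 0.
Therefore ρ = 0.

Order ρ = 0.


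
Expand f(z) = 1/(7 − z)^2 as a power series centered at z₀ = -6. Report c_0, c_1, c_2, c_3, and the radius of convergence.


Let w = z − z₀, so z = z₀ + w.
Then 7 − z = 7 − (z₀ + w) = (7 − z₀) − w = 13 − w.
f(z) = 1/(13 − w)^2 = (1/(13)^2) · (1 − w/(13))^{−2}.
By the binomial series (1−u)^{−2} = Σ_{n≥0} C(n+1, 1) u^n for |u|<1, with u = w/(13):
  c_n = C(n+1, 1) / (13)^(n+2).
  c_0 = 1/(13)^2 = 1/169.
  c_1 = 2/(13)^3 = 2/2197.
  c_2 = 3/(13)^4 = 3/28561.
  c_3 = 4/(13)^5 = 4/371293.
The series is valid for |w/d| < 1, i.e. |z − z₀| < |d|.
Radius of convergence: R = |7 − z₀| = |13| = 13 (distance from z₀ to the singularity z = 7).

c_0 = 1/169, c_1 = 2/2197, c_2 = 3/28561, c_3 = 4/371293; R = 13.


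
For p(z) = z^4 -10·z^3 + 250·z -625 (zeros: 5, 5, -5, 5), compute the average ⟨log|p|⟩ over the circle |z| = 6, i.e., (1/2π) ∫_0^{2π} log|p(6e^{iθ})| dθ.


Zeros: -5, 5, 5, 5; r = 6.
Inside |z| < r: -5, 5, 5, 5. Outside (|z| ≥ r): ∅.
p(0) = -625, so log|p(0)| = log(625) = 6.4378.
Apply Jensen: I(r) = log|p(0)| + Σ_k log(r/|z_k|), summed over zeros inside |z| < r.
  log(r/|z_k|) for z_k = 5: log(6/5) = 0.1823
  log(r/|z_k|) for z_k = 5: log(6/5) = 0.1823
  log(r/|z_k|) for z_k = -5: log(6/5) = 0.1823
  log(r/|z_k|) for z_k = 5: log(6/5) = 0.1823
Sum over inside zeros: 0.7293.
I(r) = log|p(0)| + (inside sum) = 6.4378 + 0.7293 = 7.1670.
Closed form (all zeros inside, monic): I(r) = n·log(r) = 4·log(6) = 7.1670. ✓

I(r) ≈ 7.1670.


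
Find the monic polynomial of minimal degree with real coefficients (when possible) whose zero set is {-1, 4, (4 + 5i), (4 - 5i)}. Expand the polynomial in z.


The polynomial is p(z) = ∏_{α ∈ S} (z − α), where S = {-1, 4, (4 + 5i), (4 - 5i)}.
Expanding the product yields: p(z) = z^4 -11·z^3 + 61·z^2 -91·z -164.
Note conjugate pairs combine to real quadratics: (z − (4+5i))(z − (4−5i)) = z² − 8z + 41.
The resulting polynomial has degree 4 and real coefficients as required.

p(z) = z^4 -11·z^3 + 61·z^2 -91·z -164.


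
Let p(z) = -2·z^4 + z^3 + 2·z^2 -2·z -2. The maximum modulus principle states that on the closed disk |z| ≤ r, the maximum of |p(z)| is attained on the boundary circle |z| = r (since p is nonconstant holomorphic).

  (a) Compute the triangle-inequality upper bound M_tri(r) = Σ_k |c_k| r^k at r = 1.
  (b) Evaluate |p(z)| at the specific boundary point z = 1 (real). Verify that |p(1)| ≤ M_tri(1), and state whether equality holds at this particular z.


Coefficients: c_0 = -2, c_1 = -2, c_2 = 2, c_3 = 1, c_4 = -2. Radius r = 1.
Part (a). Triangle bound: M_tri(r) = Σ_k |c_k| r^k
  = |-2|·1^0 + |-2|·1^1 + |2|·1^2 + |1|·1^3 + |-2|·1^4
  = 2 + 2 + 2 + 1 + 2 = 9.
This bounds M(r) := max_{|z|=r} |p(z)| from above; equality holds iff all terms c_k z^k can be made to align in phase at a single z on |z|=r.
Part (b). At z = 1 (real, on the circle |z| = r):
  p(1) = (-2)·1^0 + (-2)·1^1 + (2)·1^2 + (1)·1^3 + (-2)·1^4 = -3.
  |p(1)| = 3.
Check: |p(1)| = 3 ≤ 9 = M_tri(1). ✓ Equality does not hold at z = 1 (the coefficients have mixed signs, so the terms do not all align in phase there).

M_tri(1) = 9; |p(1)| = 3; equality at z=1: no.


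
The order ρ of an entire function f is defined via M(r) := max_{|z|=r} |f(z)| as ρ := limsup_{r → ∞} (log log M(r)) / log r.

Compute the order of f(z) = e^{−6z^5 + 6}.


|e^{−6z^5 + 6}| = e^{Re(-6·z^5) + 6} ≤ e^{6|z|^5 + 6} = e^{6r^5 + 6} on |z| = r, so ρ ≤ 5. Choosing z on |z|=r so that -6·z^5 is real positive (always possible by picking arg z appropriately) gives |f(z)| = e^{6r^5 + 6}, matching the bound. The additive constant 6 does not affect log log M(r) ~ 5·log r. Hence ρ = 5.
Therefore ρ = 5.

Order ρ = 5.


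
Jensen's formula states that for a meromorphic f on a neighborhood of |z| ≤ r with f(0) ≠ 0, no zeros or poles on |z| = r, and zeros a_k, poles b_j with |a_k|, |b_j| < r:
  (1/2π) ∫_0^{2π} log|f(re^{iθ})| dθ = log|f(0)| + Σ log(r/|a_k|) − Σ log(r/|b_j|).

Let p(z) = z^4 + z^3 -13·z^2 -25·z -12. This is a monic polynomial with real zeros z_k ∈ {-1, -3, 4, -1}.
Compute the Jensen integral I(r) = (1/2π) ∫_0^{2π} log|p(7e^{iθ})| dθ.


Zeros: -3, -1, -1, 4; r = 7.
Inside |z| < r: -3, -1, -1, 4. Outside (|z| ≥ r): ∅.
p(0) = -12, so log|p(0)| = log(12) = 2.4849.
Apply Jensen: I(r) = log|p(0)| + Σ_k log(r/|z_k|), summed over zeros inside |z| < r.
  log(r/|z_k|) for z_k = -1: log(7/1) = 1.9459
  log(r/|z_k|) for z_k = -3: log(7/3) = 0.8473
  log(r/|z_k|) for z_k = 4: log(7/4) = 0.5596
  log(r/|z_k|) for z_k = -1: log(7/1) = 1.9459
Sum over inside zeros: 5.2987.
I(r) = log|p(0)| + (inside sum) = 2.4849 + 5.2987 = 7.7836.
Closed form (all zeros inside, monic): I(r) = n·log(r) = 4·log(7) = 7.7836. ✓

I(r) ≈ 7.7836.


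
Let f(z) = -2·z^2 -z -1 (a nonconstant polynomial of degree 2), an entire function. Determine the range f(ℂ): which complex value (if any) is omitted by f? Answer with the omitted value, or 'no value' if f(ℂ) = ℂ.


Little Picard bounds the complement of f(ℂ) to at most one point.
For every w ∈ ℂ, the equation p(z) − w = 0 is a nonconstant polynomial in z and hence has at least one root by the fundamental theorem of algebra. So p is surjective onto ℂ, omitting no value.

Omitted value: no value.


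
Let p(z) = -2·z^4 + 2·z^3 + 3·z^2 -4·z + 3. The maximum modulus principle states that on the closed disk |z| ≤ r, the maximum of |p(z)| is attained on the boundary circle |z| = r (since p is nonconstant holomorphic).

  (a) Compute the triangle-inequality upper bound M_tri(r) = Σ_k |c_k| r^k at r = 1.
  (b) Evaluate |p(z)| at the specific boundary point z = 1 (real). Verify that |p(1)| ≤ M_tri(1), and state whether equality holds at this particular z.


Coefficients: c_0 = 3, c_1 = -4, c_2 = 3, c_3 = 2, c_4 = -2. Radius r = 1.
Part (a). Triangle bound: M_tri(r) = Σ_k |c_k| r^k
  = |3|·1^0 + |-4|·1^1 + |3|·1^2 + |2|·1^3 + |-2|·1^4
  = 3 + 4 + 3 + 2 + 2 = 14.
This bounds M(r) := max_{|z|=r} |p(z)| from above; equality holds iff all terms c_k z^k can be made to align in phase at a single z on |z|=r.
Part (b). At z = 1 (real, on the circle |z| = r):
  p(1) = (3)·1^0 + (-4)·1^1 + (3)·1^2 + (2)·1^3 + (-2)·1^4 = 2.
  |p(1)| = 2.
Check: |p(1)| = 2 ≤ 14 = M_tri(1). ✓ Equality does not hold at z = 1 (the coefficients have mixed signs, so the terms do not all align in phase there).

M_tri(1) = 14; |p(1)| = 2; equality at z=1: no.


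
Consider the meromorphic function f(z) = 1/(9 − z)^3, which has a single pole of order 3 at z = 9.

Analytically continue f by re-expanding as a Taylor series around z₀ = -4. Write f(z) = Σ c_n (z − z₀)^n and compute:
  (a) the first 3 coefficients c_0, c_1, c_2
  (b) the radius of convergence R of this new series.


Let w = z − z₀, so z = z₀ + w.
Then 9 − z = 9 − (z₀ + w) = (9 − z₀) − w = 13 − w.
f(z) = 1/(13 − w)^3 = (1/(13)^3) · (1 − w/(13))^{−3}.
By the binomial series (1−u)^{−3} = Σ_{n≥0} C(n+2, 2) u^n for |u|<1, with u = w/(13):
  c_n = C(n+2, 2) / (13)^(n+3).
  c_0 = 1/(13)^3 = 1/2197.
  c_1 = 3/(13)^4 = 3/28561.
  c_2 = 6/(13)^5 = 6/371293.
The series is valid for |w/d| < 1, i.e. |z − z₀| < |d|.
Radius of convergence: R = |9 − z₀| = |13| = 13 (distance from z₀ to the singularity z = 9).

c_0 = 1/2197, c_1 = 3/28561, c_2 = 6/371293; R = 13.


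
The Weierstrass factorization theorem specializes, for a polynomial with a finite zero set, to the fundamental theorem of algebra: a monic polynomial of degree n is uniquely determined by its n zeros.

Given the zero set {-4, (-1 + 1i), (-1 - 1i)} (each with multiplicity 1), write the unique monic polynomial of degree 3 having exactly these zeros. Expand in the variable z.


The polynomial is p(z) = ∏_{α ∈ S} (z − α), where S = {-4, (-1 + 1i), (-1 - 1i)}.
Expanding the product yields: p(z) = z^3 + 6·z^2 + 10·z + 8.
Note conjugate pairs combine to real quadratics: (z − (-1+1i))(z − (-1−1i)) = z² + 2z + 2.
The resulting polynomial has degree 3 and real coefficients as required.

p(z) = z^3 + 6·z^2 + 10·z + 8.


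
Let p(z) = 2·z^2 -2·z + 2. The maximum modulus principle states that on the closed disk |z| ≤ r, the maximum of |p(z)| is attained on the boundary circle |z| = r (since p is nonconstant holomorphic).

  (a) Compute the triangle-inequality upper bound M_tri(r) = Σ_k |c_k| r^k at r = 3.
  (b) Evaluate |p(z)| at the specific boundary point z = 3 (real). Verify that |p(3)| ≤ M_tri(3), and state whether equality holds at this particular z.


Coefficients: c_0 = 2, c_1 = -2, c_2 = 2. Radius r = 3.
Part (a). Triangle bound: M_tri(r) = Σ_k |c_k| r^k
  = |2|·3^0 + |-2|·3^1 + |2|·3^2
  = 2 + 6 + 18 = 26.
This bounds M(r) := max_{|z|=r} |p(z)| from above; equality holds iff all terms c_k z^k can be made to align in phase at a single z on |z|=r.
Part (b). At z = 3 (real, on the circle |z| = r):
  p(3) = (2)·3^0 + (-2)·3^1 + (2)·3^2 = 14.
  |p(3)| = 14.
Check: |p(3)| = 14 ≤ 26 = M_tri(3). ✓ Equality does not hold at z = 3 (the coefficients have mixed signs, so the terms do not all align in phase there).

M_tri(3) = 26; |p(3)| = 14; equality at z=3: no.


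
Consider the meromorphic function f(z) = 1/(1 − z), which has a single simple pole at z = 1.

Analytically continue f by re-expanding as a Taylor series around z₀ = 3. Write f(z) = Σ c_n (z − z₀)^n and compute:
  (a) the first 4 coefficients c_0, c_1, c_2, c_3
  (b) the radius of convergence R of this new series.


Let w = z − z₀, so z = z₀ + w.
Then 1 − z = 1 − (z₀ + w) = (1 − z₀) − w = -2 − w.
f(z) = 1/(-2 − w) = (1/(-2)) · 1/(1 − w/(-2)) = Σ_{n≥0} w^n / (-2)^(n+1).
So c_n = 1/(-2)^(n+1):
  c_0 = 1/(-2)^1 = -1/2.
  c_1 = 1/(-2)^2 = 1/4.
  c_2 = 1/(-2)^3 = -1/8.
  c_3 = 1/(-2)^4 = 1/16.
The series is valid for |w/d| < 1, i.e. |z − z₀| < |d|.
Radius of convergence: R = |1 − z₀| = |-2| = 2 (distance from z₀ to the singularity z = 1).

c_0 = -1/2, c_1 = 1/4, c_2 = -1/8, c_3 = 1/16; R = 2.


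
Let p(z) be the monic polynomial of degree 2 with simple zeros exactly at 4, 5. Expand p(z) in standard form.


The polynomial is p(z) = ∏_{α ∈ S} (z − α), where S = {4, 5}.
Expanding the product yields: p(z) = z^2 -9·z + 20.
The resulting polynomial has degree 2 and real coefficients as required.

p(z) = z^2 -9·z + 20.


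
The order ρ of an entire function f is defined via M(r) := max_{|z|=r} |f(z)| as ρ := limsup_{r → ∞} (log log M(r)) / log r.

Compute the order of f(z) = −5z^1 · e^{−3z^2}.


M(r) = max_{|z|=r} |-5|·|z|^1·|e^{−3z^2}| = 5·r^1 · e^{3r^2} (the factors attain their maxima compatibly on |z|=r). Then log M(r) = log 5 + 1·log r + 3r^2, dominated by the last term, so log log M(r) ~ 2·log r. The polynomial factor -5z^1 contributes only a log r term and does not affect the order. ρ = 2.
Therefore ρ = 2.

Order ρ = 2.


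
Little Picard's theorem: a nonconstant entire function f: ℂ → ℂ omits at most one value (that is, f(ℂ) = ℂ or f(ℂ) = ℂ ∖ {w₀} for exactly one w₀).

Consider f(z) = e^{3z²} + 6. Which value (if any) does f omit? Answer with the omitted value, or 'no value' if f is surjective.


Little Picard bounds the complement of f(ℂ) to at most one point.
The exponent g(z) = 3z² is a nonconstant polynomial, hence surjective onto ℂ. So e^{g(z)} takes every value in {e^w : w ∈ ℂ} = ℂ ∖ {0}. Adding 6 shifts the range to ℂ ∖ {6}. f omits exactly 6.

Omitted value: 6.


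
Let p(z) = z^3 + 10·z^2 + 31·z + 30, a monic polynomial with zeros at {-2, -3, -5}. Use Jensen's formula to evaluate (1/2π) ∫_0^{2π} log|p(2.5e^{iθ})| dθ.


Zeros: -5, -3, -2; r = 2.5.
Inside |z| < r: -2. Outside (|z| ≥ r): -5, -3.
p(0) = 30, so log|p(0)| = log(30) = 3.4012.
Apply Jensen: I(r) = log|p(0)| + Σ_k log(r/|z_k|), summed over zeros inside |z| < r.
  log(r/|z_k|) for z_k = -2: log(2.5/2) = 0.2231
  Outside zeros (-5, -3) contribute nothing to the Jensen sum.
Sum over inside zeros: 0.2231.
I(r) = log|p(0)| + (inside sum) = 3.4012 + 0.2231 = 3.6243.
Note: since some zeros are outside |z| ≤ r, the simplified n·log(r) form does NOT apply — only the inside zeros contribute.

I(r) ≈ 3.6243.


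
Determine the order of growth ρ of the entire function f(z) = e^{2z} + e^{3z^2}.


Each summand is entire of order 1 and 2 respectively (as in the single-exponential case). The order of a sum is at most the max of the orders, so ρ ≤ 2. For the lower bound: on |z|=r choose arg z so that 3z^2 is real positive; then |e^{3z^2}| = e^{3r^2} while |e^{2z}| ≤ e^{2r^1} = o(e^{3r^2}). So |f| ≥ e^{3r^2}(1 − o(1)) and ρ ≥ 2. Hence ρ = max(1, 2) = 2.
Therefore ρ = 2.

Order ρ = 2.


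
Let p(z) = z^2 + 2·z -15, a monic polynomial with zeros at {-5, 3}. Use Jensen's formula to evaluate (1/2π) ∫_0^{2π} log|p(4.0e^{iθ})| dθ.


Zeros: -5, 3; r = 4.0.
Inside |z| < r: 3. Outside (|z| ≥ r): -5.
p(0) = -15, so log|p(0)| = log(15) = 2.7081.
Apply Jensen: I(r) = log|p(0)| + Σ_k log(r/|z_k|), summed over zeros inside |z| < r.
  log(r/|z_k|) for z_k = 3: log(4.0/3) = 0.2877
  Outside zeros (-5) contribute nothing to the Jensen sum.
Sum over inside zeros: 0.2877.
I(r) = log|p(0)| + (inside sum) = 2.7081 + 0.2877 = 2.9957.
Note: since some zeros are outside |z| ≤ r, the simplified n·log(r) form does NOT apply — only the inside zeros contribute.

I(r) ≈ 2.9957.


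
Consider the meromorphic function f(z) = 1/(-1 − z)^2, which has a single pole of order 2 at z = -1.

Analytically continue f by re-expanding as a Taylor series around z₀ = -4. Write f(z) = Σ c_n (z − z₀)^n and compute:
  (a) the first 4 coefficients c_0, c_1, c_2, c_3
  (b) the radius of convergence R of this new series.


Let w = z − z₀, so z = z₀ + w.
Then -1 − z = -1 − (z₀ + w) = (-1 − z₀) − w = 3 − w.
f(z) = 1/(3 − w)^2 = (1/(3)^2) · (1 − w/(3))^{−2}.
By the binomial series (1−u)^{−2} = Σ_{n≥0} C(n+1, 1) u^n for |u|<1, with u = w/(3):
  c_n = C(n+1, 1) / (3)^(n+2).
  c_0 = 1/(3)^2 = 1/9.
  c_1 = 2/(3)^3 = 2/27.
  c_2 = 3/(3)^4 = 1/27.
  c_3 = 4/(3)^5 = 4/243.
The series is valid for |w/d| < 1, i.e. |z − z₀| < |d|.
Radius of convergence: R = |-1 − z₀| = |3| = 3 (distance from z₀ to the singularity z = -1).

c_0 = 1/9, c_1 = 2/27, c_2 = 1/27, c_3 = 4/243; R = 3.


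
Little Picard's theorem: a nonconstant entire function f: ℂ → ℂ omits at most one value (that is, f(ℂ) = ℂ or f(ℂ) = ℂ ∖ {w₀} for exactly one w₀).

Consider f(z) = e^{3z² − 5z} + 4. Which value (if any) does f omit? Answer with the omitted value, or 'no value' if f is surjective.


Little Picard bounds the complement of f(ℂ) to at most one point.
The exponent g(z) = 3z² − 5z is a nonconstant polynomial, hence surjective onto ℂ. So e^{g(z)} takes every value in {e^w : w ∈ ℂ} = ℂ ∖ {0}. Adding 4 shifts the range to ℂ ∖ {4}. f omits exactly 4.

Omitted value: 4.


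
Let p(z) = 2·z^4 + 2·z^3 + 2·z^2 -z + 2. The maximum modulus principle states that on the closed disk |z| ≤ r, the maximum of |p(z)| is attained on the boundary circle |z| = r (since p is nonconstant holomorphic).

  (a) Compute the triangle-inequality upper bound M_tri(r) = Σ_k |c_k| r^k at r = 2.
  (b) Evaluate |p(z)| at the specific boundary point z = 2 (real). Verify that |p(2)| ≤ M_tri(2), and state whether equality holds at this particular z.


Coefficients: c_0 = 2, c_1 = -1, c_2 = 2, c_3 = 2, c_4 = 2. Radius r = 2.
Part (a). Triangle bound: M_tri(r) = Σ_k |c_k| r^k
  = |2|·2^0 + |-1|·2^1 + |2|·2^2 + |2|·2^3 + |2|·2^4
  = 2 + 2 + 8 + 16 + 32 = 60.
This bounds M(r) := max_{|z|=r} |p(z)| from above; equality holds iff all terms c_k z^k can be made to align in phase at a single z on |z|=r.
Part (b). At z = 2 (real, on the circle |z| = r):
  p(2) = (2)·2^0 + (-1)·2^1 + (2)·2^2 + (2)·2^3 + (2)·2^4 = 56.
  |p(2)| = 56.
Check: |p(2)| = 56 ≤ 60 = M_tri(2). ✓ Equality does not hold at z = 2 (the coefficients have mixed signs, so the terms do not all align in phase there).

M_tri(2) = 60; |p(2)| = 56; equality at z=2: no.


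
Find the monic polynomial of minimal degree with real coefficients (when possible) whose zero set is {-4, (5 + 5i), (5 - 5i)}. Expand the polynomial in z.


The polynomial is p(z) = ∏_{α ∈ S} (z − α), where S = {-4, (5 + 5i), (5 - 5i)}.
Expanding the product yields: p(z) = z^3 -6·z^2 + 10·z + 200.
Note conjugate pairs combine to real quadratics: (z − (5+5i))(z − (5−5i)) = z² − 10z + 50.
The resulting polynomial has degree 3 and real coefficients as required.

p(z) = z^3 -6·z^2 + 10·z + 200.


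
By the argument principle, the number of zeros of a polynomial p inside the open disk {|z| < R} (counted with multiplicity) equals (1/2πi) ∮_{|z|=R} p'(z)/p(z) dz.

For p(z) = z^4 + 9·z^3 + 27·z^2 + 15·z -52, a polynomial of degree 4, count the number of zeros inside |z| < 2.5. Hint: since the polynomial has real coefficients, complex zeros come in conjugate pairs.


The zeros of p are: 1, -4, (-3 + 2i), (-3 - 2i).
Their magnitudes are: 1, 4, 3.606, 3.606.
Zeros with |z| < R = 2.5: 1.
Count = 1.
By the argument principle, (1/2πi) ∮_{|z|=R} p'(z)/p(z) dz equals exactly this count.

Number of zeros inside |z| < 2.5: 1.


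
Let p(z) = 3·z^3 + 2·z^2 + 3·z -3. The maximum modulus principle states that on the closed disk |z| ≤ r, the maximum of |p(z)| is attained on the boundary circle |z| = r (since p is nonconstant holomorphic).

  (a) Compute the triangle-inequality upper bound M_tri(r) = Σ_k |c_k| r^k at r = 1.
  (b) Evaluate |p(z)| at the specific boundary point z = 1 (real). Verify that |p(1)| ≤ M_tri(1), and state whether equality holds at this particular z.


Coefficients: c_0 = -3, c_1 = 3, c_2 = 2, c_3 = 3. Radius r = 1.
Part (a). Triangle bound: M_tri(r) = Σ_k |c_k| r^k
  = |-3|·1^0 + |3|·1^1 + |2|·1^2 + |3|·1^3
  = 3 + 3 + 2 + 3 = 11.
This bounds M(r) := max_{|z|=r} |p(z)| from above; equality holds iff all terms c_k z^k can be made to align in phase at a single z on |z|=r.
Part (b). At z = 1 (real, on the circle |z| = r):
  p(1) = (-3)·1^0 + (3)·1^1 + (2)·1^2 + (3)·1^3 = 5.
  |p(1)| = 5.
Check: |p(1)| = 5 ≤ 11 = M_tri(1). ✓ Equality does not hold at z = 1 (the coefficients have mixed signs, so the terms do not all align in phase there).

M_tri(1) = 11; |p(1)| = 5; equality at z=1: no.
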